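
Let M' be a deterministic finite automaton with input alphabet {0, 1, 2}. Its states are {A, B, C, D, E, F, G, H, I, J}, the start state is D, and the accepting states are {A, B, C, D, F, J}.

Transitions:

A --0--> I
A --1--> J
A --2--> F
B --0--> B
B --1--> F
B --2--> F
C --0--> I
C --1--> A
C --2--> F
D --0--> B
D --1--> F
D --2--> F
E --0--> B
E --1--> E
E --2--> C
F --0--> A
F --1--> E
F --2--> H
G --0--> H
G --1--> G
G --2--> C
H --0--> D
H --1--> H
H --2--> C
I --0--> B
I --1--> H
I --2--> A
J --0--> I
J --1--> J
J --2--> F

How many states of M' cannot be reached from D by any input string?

1

BFS from D reaches {A, B, C, D, E, F, H, I, J}; the 1 state(s) G are never visited.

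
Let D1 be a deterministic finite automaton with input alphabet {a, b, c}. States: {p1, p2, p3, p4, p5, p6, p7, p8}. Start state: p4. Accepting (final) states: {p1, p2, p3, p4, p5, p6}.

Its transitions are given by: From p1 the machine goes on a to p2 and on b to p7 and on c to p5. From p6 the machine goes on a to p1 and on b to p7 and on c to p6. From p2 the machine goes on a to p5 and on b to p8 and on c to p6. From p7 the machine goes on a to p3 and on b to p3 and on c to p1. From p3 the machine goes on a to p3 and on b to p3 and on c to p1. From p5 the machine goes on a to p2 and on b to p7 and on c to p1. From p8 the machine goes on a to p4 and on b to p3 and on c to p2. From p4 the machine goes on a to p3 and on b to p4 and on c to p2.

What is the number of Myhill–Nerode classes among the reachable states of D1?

Initial partition by acceptance: {p1,p2,p3,p4,p5,p6} | {p7,p8}.
Refine {p1,p2,p3,p4,p5,p6} on symbol b: members go to different blocks, giving {p1,p2,p5,p6} and {p3,p4}.
Stable partition: {p1,p2,p5,p6} | {p7,p8} | {p3,p4} — 3 equivalence classes.

3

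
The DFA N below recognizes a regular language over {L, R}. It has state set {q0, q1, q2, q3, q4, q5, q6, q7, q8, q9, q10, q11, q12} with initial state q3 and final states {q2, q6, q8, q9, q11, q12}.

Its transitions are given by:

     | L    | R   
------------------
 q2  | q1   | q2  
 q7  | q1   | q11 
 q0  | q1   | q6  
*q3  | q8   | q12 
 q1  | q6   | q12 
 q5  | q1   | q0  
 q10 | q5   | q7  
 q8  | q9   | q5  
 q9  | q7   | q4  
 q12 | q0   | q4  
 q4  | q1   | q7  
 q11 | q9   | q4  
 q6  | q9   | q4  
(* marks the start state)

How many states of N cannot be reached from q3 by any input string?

Starting at q3 and following transitions, the reachable set is {q0, q1, q3, q4, q5, q6, q7, q8, q9, q11, q12}. That leaves q2, q10 unreachable — 2 in total.

2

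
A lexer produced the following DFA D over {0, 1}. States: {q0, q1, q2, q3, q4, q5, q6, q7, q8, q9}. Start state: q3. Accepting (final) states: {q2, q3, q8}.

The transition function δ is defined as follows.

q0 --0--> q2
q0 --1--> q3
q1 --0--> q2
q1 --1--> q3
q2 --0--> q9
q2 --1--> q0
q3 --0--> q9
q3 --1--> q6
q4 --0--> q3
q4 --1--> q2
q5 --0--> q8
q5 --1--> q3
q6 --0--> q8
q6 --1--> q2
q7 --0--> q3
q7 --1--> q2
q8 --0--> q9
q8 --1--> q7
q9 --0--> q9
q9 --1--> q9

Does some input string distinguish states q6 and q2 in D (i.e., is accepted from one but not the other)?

Yes

States {q1,q4,q5} cannot be reached from the start state, so discard them.
Initial partition by acceptance: {q2,q3,q8} | {q0,q6,q7,q9}.
Split {q0,q6,q7,q9} by δ(·,0) → {q0,q6,q7} and {q9}.
Stable partition: {q2,q3,q8} | {q0,q6,q7} | {q9} — 3 equivalence classes.
q6 and q2 end up in different blocks, so they are distinguishable. For instance, the string 'ε' is accepted from only q2.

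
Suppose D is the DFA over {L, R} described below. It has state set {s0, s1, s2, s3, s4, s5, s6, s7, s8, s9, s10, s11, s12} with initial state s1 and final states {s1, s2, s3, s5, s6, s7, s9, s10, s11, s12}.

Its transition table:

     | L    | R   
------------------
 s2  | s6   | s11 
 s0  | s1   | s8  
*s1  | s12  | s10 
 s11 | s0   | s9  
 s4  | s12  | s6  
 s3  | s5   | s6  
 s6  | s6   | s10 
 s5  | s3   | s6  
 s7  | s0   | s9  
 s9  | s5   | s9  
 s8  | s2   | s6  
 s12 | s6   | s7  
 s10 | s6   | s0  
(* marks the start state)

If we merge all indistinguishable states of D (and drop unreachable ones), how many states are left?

Reachable states from the start: {s0,s1,s2,s3,s5,s6,s7,s8,s9,s10,s11,s12}. Unreachable: {s4} — drop them.
Start with accepting vs non-accepting: {s1,s2,s3,s5,s6,s7,s9,s10,s11,s12} | {s0,s8}.
Refine {s1,s2,s3,s5,s6,s7,s9,s10,s11,s12} on symbol L: members go to different blocks, giving {s1,s2,s3,s5,s6,s9,s10,s12} and {s7,s11}.
Split {s1,s2,s3,s5,s6,s9,s10,s12} by δ(·,R) → {s1,s3,s5,s6,s9} and {s2,s12} and {s10}.
On input L, block {s1,s3,s5,s6,s9} splits into {s3,s5,s6,s9} and {s1}.
Split {s3,s5,s6,s9} by δ(·,R) → {s3,s5,s9} and {s6}.
Refine {s3,s5,s9} on symbol R: members go to different blocks, giving {s3,s5} and {s9}.
On input L, block {s0,s8} splits into {s0} and {s8}.
Stable partition: {s3,s5} | {s0} | {s7,s11} | {s2,s12} | {s10} | {s1} | {s6} | {s9} | {s8} — 9 equivalence classes.

9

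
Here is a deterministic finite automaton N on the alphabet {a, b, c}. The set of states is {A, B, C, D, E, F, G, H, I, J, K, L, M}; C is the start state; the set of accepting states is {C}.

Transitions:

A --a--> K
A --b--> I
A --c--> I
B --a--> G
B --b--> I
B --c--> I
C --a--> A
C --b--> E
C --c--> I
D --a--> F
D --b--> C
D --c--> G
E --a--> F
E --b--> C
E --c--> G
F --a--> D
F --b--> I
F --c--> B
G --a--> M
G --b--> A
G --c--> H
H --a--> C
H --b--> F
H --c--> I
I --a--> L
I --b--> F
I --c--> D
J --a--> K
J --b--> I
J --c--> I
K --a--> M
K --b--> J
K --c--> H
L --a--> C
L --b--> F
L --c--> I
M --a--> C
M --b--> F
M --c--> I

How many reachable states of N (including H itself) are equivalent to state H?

3

Every state is reachable, so we keep all 13.
Start with accepting vs non-accepting: {C} | {A,B,D,E,F,G,H,I,J,K,L,M}.
On input a, block {A,B,D,E,F,G,H,I,J,K,L,M} splits into {A,B,D,E,F,G,I,J,K} and {H,L,M}.
On input a, block {A,B,D,E,F,G,I,J,K} splits into {A,B,D,E,F,J} and {G,I,K}.
On input a, block {A,B,D,E,F,J} splits into {A,B,J} and {D,E,F}.
On input b, block {G,I,K} splits into {G,K} and {I}.
Split {D,E,F} by δ(·,b) → {D,E} and {F}.
No further refinement is possible. Final partition (7 blocks): {C} | {A,B,J} | {H,L,M} | {G,K} | {D,E} | {I} | {F}.
State H belongs to the block {H,L,M}, which has 3 states.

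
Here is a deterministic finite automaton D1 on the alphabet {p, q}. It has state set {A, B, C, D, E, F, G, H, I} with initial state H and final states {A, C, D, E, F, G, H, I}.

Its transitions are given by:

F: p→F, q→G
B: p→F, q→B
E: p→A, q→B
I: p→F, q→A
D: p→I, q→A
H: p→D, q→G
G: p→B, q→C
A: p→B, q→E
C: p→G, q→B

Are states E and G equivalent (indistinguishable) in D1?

Start with accepting vs non-accepting: {A,C,D,E,F,G,H,I} | {B}.
On input p, block {A,C,D,E,F,G,H,I} splits into {C,D,E,F,H,I} and {A,G}.
On input p, block {C,D,E,F,H,I} splits into {D,F,H,I} and {C,E}.
Stable partition: {D,F,H,I} | {B} | {A,G} | {C,E} — 4 equivalence classes.
E and G end up in different blocks, so they are distinguishable. For instance, the string 'p' is accepted from only E.

No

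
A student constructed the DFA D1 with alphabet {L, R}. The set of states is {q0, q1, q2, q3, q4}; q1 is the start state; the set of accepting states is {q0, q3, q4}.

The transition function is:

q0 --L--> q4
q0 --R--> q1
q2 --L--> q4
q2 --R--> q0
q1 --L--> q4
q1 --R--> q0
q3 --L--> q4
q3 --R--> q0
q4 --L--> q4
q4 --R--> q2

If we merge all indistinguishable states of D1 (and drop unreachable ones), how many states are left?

2

First remove the unreachable states {q3}; 4 states remain.
Initial partition by acceptance: {q0,q4} | {q1,q2}.
No further refinement is possible. Final partition (2 blocks): {q0,q4} | {q1,q2}.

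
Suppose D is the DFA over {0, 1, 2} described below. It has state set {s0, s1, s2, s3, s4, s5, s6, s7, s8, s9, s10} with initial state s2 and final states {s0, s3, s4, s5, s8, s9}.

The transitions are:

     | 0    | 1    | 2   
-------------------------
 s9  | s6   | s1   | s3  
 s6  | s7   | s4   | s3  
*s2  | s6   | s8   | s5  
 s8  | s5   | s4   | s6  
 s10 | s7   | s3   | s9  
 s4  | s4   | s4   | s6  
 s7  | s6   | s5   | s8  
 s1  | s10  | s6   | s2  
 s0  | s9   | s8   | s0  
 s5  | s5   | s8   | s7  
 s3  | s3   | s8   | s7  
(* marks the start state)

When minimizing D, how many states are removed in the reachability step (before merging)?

4

Starting at s2 and following transitions, the reachable set is {s2, s3, s4, s5, s6, s7, s8}. That leaves s0, s1, s9, s10 unreachable — 4 in total.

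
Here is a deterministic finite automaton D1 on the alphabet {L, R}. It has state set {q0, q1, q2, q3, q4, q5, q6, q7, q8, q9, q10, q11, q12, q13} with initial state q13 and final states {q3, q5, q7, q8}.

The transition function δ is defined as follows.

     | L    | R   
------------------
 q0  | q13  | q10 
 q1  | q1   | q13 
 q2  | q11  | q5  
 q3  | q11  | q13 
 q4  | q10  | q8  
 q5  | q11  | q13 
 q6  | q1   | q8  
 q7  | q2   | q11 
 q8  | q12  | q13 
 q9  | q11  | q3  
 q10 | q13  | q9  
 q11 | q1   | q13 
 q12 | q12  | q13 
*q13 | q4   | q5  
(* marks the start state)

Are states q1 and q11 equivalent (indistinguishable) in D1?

First remove the unreachable states {q0,q2,q6,q7}; 10 states remain.
Initial partition by acceptance: {q3,q5,q8} | {q1,q4,q9,q10,q11,q12,q13}.
On input R, block {q1,q4,q9,q10,q11,q12,q13} splits into {q1,q10,q11,q12} and {q4,q9,q13}.
Refine {q1,q10,q11,q12} on symbol L: members go to different blocks, giving {q1,q11,q12} and {q10}.
Split {q4,q9,q13} by δ(·,L) → {q4} and {q9} and {q13}.
No further refinement is possible. Final partition (6 blocks): {q3,q5,q8} | {q1,q11,q12} | {q4} | {q10} | {q9} | {q13}.
q1 and q11 lie in the same block of the stable partition, so they are equivalent — no string distinguishes them.

Yes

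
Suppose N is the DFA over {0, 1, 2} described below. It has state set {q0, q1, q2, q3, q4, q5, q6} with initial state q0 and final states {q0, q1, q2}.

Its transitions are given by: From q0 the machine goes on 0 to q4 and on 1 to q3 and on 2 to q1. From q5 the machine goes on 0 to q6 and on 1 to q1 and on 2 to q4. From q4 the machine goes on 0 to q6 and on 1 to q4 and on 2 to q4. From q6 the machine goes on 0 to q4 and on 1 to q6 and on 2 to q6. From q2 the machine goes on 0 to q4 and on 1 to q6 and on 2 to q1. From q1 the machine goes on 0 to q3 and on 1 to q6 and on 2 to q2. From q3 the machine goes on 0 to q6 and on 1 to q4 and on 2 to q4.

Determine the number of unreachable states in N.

1

No path from q0 leads to q5; the other 6 states are all reachable.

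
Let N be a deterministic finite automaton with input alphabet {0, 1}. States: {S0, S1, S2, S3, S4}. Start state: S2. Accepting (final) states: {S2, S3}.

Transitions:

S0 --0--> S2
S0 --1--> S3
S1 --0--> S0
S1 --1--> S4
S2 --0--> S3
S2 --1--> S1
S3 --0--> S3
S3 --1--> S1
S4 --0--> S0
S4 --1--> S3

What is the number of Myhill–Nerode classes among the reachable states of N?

4

All states are reachable from the start state.
Start with accepting vs non-accepting: {S2,S3} | {S0,S1,S4}.
On input 0, block {S0,S1,S4} splits into {S1,S4} and {S0}.
Refine {S1,S4} on symbol 1: members go to different blocks, giving {S1} and {S4}.
The partition is now stable with 4 blocks: {S2,S3} | {S1} | {S0} | {S4}.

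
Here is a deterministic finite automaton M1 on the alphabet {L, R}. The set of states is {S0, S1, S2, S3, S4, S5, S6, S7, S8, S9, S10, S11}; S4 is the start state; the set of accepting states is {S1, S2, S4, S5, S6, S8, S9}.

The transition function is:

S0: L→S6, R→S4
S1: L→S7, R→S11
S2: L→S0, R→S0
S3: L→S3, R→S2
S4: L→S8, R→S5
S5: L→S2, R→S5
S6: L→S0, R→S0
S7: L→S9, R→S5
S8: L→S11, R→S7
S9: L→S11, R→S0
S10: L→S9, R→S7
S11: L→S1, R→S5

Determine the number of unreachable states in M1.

BFS from S4 reaches {S0, S1, S2, S4, S5, S6, S7, S8, S9, S11}; the 2 state(s) S3, S10 are never visited.

2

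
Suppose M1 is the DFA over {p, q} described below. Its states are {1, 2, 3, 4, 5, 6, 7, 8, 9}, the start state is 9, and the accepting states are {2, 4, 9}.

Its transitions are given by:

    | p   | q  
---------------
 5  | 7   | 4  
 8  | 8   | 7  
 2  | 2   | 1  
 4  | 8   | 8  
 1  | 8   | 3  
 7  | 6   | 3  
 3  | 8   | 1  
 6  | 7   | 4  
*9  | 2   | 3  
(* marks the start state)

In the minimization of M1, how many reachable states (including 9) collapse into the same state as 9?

First remove the unreachable states {5}; 8 states remain.
Initial partition by acceptance: {2,4,9} | {1,3,6,7,8}.
On input p, block {2,4,9} splits into {2,9} and {4}.
Split {1,3,6,7,8} by δ(·,q) → {1,3,7,8} and {6}.
Split {1,3,7,8} by δ(·,p) → {1,3,8} and {7}.
Split {1,3,8} by δ(·,q) → {1,3} and {8}.
No further refinement is possible. Final partition (6 blocks): {2,9} | {1,3} | {4} | {6} | {7} | {8}.
State 9 belongs to the block {2,9}, which has 2 states.

2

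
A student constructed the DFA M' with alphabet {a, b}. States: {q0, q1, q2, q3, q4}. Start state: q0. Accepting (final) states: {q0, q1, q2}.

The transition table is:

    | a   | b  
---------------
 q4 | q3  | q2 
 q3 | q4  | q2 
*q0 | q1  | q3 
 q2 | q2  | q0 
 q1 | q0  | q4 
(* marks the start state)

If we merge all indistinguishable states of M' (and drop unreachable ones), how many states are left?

Every state is reachable, so we keep all 5.
P0 = {q0,q1,q2} | {q3,q4}.
Split {q0,q1,q2} by δ(·,b) → {q0,q1} and {q2}.
No further refinement is possible. Final partition (3 blocks): {q0,q1} | {q3,q4} | {q2}.

3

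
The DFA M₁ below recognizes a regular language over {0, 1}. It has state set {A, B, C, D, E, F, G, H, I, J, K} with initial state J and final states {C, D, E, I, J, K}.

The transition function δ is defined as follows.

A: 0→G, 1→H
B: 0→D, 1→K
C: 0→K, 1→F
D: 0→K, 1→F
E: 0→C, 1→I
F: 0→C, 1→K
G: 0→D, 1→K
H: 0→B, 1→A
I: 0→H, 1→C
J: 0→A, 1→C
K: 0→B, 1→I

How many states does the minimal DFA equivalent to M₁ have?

States {E} cannot be reached from the start state, so discard them.
P0 = {C,D,I,J,K} | {A,B,F,G,H}.
Refine {C,D,I,J,K} on symbol 0: members go to different blocks, giving {I,J,K} and {C,D}.
Refine {I,J,K} on symbol 1: members go to different blocks, giving {I,J} and {K}.
Refine {A,B,F,G,H} on symbol 0: members go to different blocks, giving {B,F,G} and {A,H}.
Stable partition: {I,J} | {B,F,G} | {C,D} | {K} | {A,H} — 5 equivalence classes.

5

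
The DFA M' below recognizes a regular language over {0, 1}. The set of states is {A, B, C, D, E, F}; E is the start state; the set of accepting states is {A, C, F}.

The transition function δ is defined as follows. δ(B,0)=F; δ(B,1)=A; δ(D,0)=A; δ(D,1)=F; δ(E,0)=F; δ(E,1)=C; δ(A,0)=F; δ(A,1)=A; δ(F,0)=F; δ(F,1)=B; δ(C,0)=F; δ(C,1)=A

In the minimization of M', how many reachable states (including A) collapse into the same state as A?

Reachable states from the start: {A,B,C,E,F}. Unreachable: {D} — drop them.
Initial partition by acceptance: {A,C,F} | {B,E}.
Refine {A,C,F} on symbol 1: members go to different blocks, giving {A,C} and {F}.
The partition is now stable with 3 blocks: {A,C} | {B,E} | {F}.
The equivalence class containing A is {A,C}, of size 2.

2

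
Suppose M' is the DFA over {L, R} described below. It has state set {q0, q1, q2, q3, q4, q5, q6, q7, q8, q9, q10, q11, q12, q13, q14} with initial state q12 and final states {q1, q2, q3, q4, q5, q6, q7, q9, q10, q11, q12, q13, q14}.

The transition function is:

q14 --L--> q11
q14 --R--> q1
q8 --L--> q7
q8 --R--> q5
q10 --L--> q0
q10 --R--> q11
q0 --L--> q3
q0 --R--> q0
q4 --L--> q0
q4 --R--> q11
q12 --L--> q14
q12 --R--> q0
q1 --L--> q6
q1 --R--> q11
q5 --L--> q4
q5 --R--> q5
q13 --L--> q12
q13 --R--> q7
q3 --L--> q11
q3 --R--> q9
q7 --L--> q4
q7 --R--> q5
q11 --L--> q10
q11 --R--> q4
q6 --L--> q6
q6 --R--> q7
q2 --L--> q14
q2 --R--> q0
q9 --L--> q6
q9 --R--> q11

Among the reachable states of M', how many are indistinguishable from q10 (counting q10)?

2

Reachable states from the start: {q0,q1,q3,q4,q5,q6,q7,q9,q10,q11,q12,q14}. Unreachable: {q2,q8,q13} — drop them.
P0 = {q1,q3,q4,q5,q6,q7,q9,q10,q11,q12,q14} | {q0}.
Refine {q1,q3,q4,q5,q6,q7,q9,q10,q11,q12,q14} on symbol L: members go to different blocks, giving {q1,q3,q5,q6,q7,q9,q11,q12,q14} and {q4,q10}.
On input L, block {q1,q3,q5,q6,q7,q9,q11,q12,q14} splits into {q1,q3,q6,q9,q12,q14} and {q5,q7,q11}.
Split {q1,q3,q6,q9,q12,q14} by δ(·,L) → {q1,q6,q9,q12} and {q3,q14}.
Split {q1,q6,q9,q12} by δ(·,L) → {q1,q6,q9} and {q12}.
On input R, block {q5,q7,q11} splits into {q5,q7} and {q11}.
On input R, block {q1,q6,q9} splits into {q1,q9} and {q6}.
Stable partition: {q1,q9} | {q0} | {q4,q10} | {q5,q7} | {q3,q14} | {q12} | {q11} | {q6} — 8 equivalence classes.
State q10 belongs to the block {q4,q10}, which has 2 states.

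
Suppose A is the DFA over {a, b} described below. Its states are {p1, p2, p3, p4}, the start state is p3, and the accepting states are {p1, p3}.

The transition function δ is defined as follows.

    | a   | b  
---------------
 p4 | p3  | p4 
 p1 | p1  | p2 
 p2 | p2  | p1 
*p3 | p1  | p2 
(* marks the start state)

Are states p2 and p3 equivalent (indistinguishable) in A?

First remove the unreachable states {p4}; 3 states remain.
P0 = {p1,p3} | {p2}.
No further refinement is possible. Final partition (2 blocks): {p1,p3} | {p2}.
p2 and p3 end up in different blocks, so they are distinguishable. For instance, the string 'ε' is accepted from only p3.

No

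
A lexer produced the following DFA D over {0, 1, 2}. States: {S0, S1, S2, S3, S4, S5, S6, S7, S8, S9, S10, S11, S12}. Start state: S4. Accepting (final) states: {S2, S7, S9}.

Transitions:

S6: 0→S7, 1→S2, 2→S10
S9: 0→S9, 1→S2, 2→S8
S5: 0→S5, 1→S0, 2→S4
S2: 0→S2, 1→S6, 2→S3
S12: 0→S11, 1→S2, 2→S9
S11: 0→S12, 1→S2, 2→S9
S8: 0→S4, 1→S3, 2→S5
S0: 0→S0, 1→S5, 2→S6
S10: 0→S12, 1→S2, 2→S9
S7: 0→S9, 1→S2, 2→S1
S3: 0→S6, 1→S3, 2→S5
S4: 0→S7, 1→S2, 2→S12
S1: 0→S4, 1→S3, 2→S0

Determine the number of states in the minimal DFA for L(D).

6

Every state is reachable, so we keep all 13.
P0 = {S2,S7,S9} | {S0,S1,S3,S4,S5,S6,S8,S10,S11,S12}.
Split {S2,S7,S9} by δ(·,1) → {S7,S9} and {S2}.
On input 0, block {S0,S1,S3,S4,S5,S6,S8,S10,S11,S12} splits into {S0,S1,S3,S5,S8,S10,S11,S12} and {S4,S6}.
Refine {S0,S1,S3,S5,S8,S10,S11,S12} on symbol 0: members go to different blocks, giving {S0,S5,S10,S11,S12} and {S1,S3,S8}.
Refine {S0,S5,S10,S11,S12} on symbol 1: members go to different blocks, giving {S10,S11,S12} and {S0,S5}.
No further refinement is possible. Final partition (6 blocks): {S7,S9} | {S10,S11,S12} | {S2} | {S4,S6} | {S1,S3,S8} | {S0,S5}.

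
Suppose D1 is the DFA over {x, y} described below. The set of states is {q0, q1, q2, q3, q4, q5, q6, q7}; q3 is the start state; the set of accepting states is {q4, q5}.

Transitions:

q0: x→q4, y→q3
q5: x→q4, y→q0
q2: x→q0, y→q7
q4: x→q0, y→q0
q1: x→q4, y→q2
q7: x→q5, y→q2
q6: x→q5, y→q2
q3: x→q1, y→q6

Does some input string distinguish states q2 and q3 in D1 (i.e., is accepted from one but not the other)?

No

Every state is reachable, so we keep all 8.
P0 = {q4,q5} | {q0,q1,q2,q3,q6,q7}.
On input x, block {q4,q5} splits into {q4} and {q5}.
On input x, block {q0,q1,q2,q3,q6,q7} splits into {q0,q1} and {q2,q3} and {q6,q7}.
Stable partition: {q4} | {q0,q1} | {q5} | {q2,q3} | {q6,q7} — 5 equivalence classes.
q2 and q3 lie in the same block of the stable partition, so they are equivalent — no string distinguishes them.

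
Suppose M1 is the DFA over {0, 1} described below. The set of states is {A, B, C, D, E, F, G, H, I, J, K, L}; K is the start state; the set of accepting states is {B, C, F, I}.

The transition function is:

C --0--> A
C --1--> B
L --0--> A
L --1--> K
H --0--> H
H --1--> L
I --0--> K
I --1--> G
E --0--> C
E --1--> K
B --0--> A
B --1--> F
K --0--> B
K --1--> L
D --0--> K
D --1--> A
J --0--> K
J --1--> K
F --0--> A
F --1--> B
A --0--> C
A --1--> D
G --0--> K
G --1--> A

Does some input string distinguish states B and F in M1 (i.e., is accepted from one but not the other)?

States {E,G,H,I,J} cannot be reached from the start state, so discard them.
Start with accepting vs non-accepting: {B,C,F} | {A,D,K,L}.
On input 0, block {A,D,K,L} splits into {A,K} and {D,L}.
No further refinement is possible. Final partition (3 blocks): {B,C,F} | {A,K} | {D,L}.
B and F lie in the same block of the stable partition, so they are equivalent — no string distinguishes them.

No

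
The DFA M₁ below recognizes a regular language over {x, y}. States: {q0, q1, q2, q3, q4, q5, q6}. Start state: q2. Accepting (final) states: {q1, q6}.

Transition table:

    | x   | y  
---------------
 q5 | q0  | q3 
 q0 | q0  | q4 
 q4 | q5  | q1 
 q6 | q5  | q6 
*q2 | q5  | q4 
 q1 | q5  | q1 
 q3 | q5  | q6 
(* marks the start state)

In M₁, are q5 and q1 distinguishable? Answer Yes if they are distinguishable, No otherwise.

Every state is reachable, so we keep all 7.
P0 = {q1,q6} | {q0,q2,q3,q4,q5}.
On input y, block {q0,q2,q3,q4,q5} splits into {q0,q2,q5} and {q3,q4}.
Stable partition: {q1,q6} | {q0,q2,q5} | {q3,q4} — 3 equivalence classes.
q5 and q1 end up in different blocks, so they are distinguishable. For instance, the string 'ε' is accepted from only q1.

Yes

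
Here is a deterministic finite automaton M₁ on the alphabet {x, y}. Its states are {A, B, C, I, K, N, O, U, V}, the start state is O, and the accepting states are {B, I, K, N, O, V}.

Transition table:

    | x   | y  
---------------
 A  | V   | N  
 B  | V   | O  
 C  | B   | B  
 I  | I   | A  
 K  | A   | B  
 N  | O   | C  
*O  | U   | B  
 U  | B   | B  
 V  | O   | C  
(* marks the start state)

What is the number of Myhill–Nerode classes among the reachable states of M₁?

4

States {A,I,K,N} cannot be reached from the start state, so discard them.
P0 = {B,O,V} | {C,U}.
Split {B,O,V} by δ(·,x) → {B,V} and {O}.
Refine {B,V} on symbol x: members go to different blocks, giving {B} and {V}.
The partition is now stable with 4 blocks: {B} | {C,U} | {O} | {V}.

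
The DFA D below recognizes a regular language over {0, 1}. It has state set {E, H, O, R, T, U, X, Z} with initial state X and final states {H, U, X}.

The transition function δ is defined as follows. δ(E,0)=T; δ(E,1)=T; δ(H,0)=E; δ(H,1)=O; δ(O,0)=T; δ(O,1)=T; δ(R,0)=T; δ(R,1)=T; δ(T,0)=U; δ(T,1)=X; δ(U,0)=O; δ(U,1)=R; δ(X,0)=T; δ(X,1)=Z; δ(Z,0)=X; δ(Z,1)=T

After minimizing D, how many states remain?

States {E,H} cannot be reached from the start state, so discard them.
P0 = {U,X} | {O,R,T,Z}.
Split {O,R,T,Z} by δ(·,0) → {T,Z} and {O,R}.
On input 0, block {U,X} splits into {U} and {X}.
On input 0, block {T,Z} splits into {T} and {Z}.
The partition is now stable with 5 blocks: {U} | {T} | {O,R} | {X} | {Z}.

5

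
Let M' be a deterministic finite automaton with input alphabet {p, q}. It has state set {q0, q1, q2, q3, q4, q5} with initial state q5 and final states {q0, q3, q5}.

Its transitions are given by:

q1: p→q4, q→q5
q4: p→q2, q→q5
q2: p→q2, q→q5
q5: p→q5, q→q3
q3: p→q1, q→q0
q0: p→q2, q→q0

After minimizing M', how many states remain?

All states are reachable from the start state.
Initial partition by acceptance: {q0,q3,q5} | {q1,q2,q4}.
Split {q0,q3,q5} by δ(·,p) → {q0,q3} and {q5}.
Stable partition: {q0,q3} | {q1,q2,q4} | {q5} — 3 equivalence classes.

3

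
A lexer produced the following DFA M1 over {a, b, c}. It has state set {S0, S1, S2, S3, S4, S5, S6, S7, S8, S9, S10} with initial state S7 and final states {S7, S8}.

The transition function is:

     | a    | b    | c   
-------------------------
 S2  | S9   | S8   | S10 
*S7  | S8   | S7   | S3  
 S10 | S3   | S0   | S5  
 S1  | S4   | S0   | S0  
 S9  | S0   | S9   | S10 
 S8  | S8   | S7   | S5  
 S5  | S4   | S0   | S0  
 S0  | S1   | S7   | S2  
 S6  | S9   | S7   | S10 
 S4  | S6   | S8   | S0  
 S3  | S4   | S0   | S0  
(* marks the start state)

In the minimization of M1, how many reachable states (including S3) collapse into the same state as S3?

All states are reachable from the start state.
P0 = {S7,S8} | {S0,S1,S2,S3,S4,S5,S6,S9,S10}.
On input b, block {S0,S1,S2,S3,S4,S5,S6,S9,S10} splits into {S1,S3,S5,S9,S10} and {S0,S2,S4,S6}.
Split {S1,S3,S5,S9,S10} by δ(·,a) → {S1,S3,S5,S9} and {S10}.
Split {S1,S3,S5,S9} by δ(·,b) → {S1,S3,S5} and {S9}.
On input a, block {S0,S2,S4,S6} splits into {S2,S6} and {S0} and {S4}.
The partition is now stable with 7 blocks: {S7,S8} | {S1,S3,S5} | {S2,S6} | {S10} | {S9} | {S0} | {S4}.
The equivalence class containing S3 is {S1,S3,S5}, of size 3.

3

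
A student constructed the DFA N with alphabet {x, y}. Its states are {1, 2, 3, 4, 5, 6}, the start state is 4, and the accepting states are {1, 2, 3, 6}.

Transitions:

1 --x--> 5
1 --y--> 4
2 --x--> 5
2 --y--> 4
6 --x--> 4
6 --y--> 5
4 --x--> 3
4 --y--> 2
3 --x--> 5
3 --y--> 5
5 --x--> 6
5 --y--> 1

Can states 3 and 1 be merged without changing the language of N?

Every state is reachable, so we keep all 6.
P0 = {1,2,3,6} | {4,5}.
The partition is now stable with 2 blocks: {1,2,3,6} | {4,5}.
3 and 1 lie in the same block of the stable partition, so they are equivalent — no string distinguishes them.

Yes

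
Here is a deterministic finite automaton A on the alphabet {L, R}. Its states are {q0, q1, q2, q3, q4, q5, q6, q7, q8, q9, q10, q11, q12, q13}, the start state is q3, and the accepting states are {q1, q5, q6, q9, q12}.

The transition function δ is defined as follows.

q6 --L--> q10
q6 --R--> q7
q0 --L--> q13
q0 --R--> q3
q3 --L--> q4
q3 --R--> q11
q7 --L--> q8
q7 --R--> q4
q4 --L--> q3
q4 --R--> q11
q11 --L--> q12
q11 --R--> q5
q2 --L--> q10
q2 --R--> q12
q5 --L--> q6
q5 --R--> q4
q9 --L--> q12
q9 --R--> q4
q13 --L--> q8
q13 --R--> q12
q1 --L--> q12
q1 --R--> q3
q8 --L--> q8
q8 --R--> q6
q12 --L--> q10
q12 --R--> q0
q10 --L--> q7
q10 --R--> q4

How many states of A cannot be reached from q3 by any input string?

Starting at q3 and following transitions, the reachable set is {q0, q3, q4, q5, q6, q7, q8, q10, q11, q12, q13}. That leaves q1, q2, q9 unreachable — 3 in total.

3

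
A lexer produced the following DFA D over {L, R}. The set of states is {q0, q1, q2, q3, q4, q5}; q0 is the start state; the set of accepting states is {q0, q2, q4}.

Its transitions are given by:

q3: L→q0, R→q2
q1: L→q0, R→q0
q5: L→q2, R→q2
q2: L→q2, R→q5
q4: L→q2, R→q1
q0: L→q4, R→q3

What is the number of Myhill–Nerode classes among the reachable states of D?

All states are reachable from the start state.
Initial partition by acceptance: {q0,q2,q4} | {q1,q3,q5}.
Stable partition: {q0,q2,q4} | {q1,q3,q5} — 2 equivalence classes.

2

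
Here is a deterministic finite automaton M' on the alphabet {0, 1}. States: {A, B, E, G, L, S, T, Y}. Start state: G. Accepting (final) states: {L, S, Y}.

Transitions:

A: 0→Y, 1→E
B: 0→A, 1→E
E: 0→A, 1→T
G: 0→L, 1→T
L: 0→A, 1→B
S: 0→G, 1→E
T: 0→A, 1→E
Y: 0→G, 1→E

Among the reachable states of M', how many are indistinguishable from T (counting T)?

First remove the unreachable states {S}; 7 states remain.
P0 = {L,Y} | {A,B,E,G,T}.
Split {A,B,E,G,T} by δ(·,0) → {B,E,T} and {A,G}.
The partition is now stable with 3 blocks: {L,Y} | {B,E,T} | {A,G}.
The equivalence class containing T is {B,E,T}, of size 3.

3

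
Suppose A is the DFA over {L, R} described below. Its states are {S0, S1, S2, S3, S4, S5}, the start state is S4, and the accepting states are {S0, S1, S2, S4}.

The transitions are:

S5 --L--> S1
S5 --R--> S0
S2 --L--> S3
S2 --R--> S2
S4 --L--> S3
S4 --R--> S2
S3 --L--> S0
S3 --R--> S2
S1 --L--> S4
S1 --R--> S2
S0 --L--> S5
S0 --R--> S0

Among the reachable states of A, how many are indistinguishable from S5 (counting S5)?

P0 = {S0,S1,S2,S4} | {S3,S5}.
Split {S0,S1,S2,S4} by δ(·,L) → {S0,S2,S4} and {S1}.
Refine {S3,S5} on symbol L: members go to different blocks, giving {S3} and {S5}.
On input L, block {S0,S2,S4} splits into {S2,S4} and {S0}.
Stable partition: {S2,S4} | {S3} | {S1} | {S5} | {S0} — 5 equivalence classes.
The equivalence class containing S5 is {S5}, of size 1.

1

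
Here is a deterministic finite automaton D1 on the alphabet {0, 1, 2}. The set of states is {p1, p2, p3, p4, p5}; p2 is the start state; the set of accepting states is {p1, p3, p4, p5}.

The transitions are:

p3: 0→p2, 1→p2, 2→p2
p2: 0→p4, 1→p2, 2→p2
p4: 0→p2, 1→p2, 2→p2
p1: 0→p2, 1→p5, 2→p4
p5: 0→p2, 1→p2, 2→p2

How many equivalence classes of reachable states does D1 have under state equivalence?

2

States {p1,p3,p5} cannot be reached from the start state, so discard them.
Initial partition by acceptance: {p4} | {p2}.
The partition is now stable with 2 blocks: {p4} | {p2}.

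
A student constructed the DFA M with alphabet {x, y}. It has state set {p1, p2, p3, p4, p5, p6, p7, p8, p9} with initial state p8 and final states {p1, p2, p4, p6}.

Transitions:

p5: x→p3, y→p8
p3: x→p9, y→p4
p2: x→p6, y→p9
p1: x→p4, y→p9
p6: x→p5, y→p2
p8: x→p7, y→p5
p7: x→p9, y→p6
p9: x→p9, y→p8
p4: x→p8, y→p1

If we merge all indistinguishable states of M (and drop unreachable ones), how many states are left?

5

Every state is reachable, so we keep all 9.
Initial partition by acceptance: {p1,p2,p4,p6} | {p3,p5,p7,p8,p9}.
Refine {p1,p2,p4,p6} on symbol x: members go to different blocks, giving {p1,p2} and {p4,p6}.
On input y, block {p3,p5,p7,p8,p9} splits into {p5,p8,p9} and {p3,p7}.
On input x, block {p5,p8,p9} splits into {p5,p8} and {p9}.
The partition is now stable with 5 blocks: {p1,p2} | {p5,p8} | {p4,p6} | {p3,p7} | {p9}.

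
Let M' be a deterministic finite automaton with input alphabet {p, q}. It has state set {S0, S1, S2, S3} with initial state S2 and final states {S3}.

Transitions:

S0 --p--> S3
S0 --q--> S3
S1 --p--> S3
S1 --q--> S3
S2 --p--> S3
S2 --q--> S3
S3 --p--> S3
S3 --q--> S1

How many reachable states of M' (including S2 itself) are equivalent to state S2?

2

Reachable states from the start: {S1,S2,S3}. Unreachable: {S0} — drop them.
Start with accepting vs non-accepting: {S3} | {S1,S2}.
The partition is now stable with 2 blocks: {S3} | {S1,S2}.
The equivalence class containing S2 is {S1,S2}, of size 2.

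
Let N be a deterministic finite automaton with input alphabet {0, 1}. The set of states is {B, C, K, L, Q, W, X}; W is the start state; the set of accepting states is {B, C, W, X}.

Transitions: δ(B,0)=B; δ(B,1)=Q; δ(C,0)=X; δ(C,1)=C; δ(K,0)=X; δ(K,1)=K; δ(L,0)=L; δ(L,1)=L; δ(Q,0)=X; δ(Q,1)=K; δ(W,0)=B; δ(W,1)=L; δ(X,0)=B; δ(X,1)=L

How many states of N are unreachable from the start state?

1

No path from W leads to C; the other 6 states are all reachable.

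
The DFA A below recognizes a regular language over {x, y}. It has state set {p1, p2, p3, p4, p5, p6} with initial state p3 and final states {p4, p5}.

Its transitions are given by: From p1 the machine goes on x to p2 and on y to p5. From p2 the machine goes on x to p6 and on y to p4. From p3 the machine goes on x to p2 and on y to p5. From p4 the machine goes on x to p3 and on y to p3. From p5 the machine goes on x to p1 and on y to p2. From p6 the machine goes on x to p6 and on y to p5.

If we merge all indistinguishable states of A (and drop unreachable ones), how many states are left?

2

Start with accepting vs non-accepting: {p4,p5} | {p1,p2,p3,p6}.
The partition is now stable with 2 blocks: {p4,p5} | {p1,p2,p3,p6}.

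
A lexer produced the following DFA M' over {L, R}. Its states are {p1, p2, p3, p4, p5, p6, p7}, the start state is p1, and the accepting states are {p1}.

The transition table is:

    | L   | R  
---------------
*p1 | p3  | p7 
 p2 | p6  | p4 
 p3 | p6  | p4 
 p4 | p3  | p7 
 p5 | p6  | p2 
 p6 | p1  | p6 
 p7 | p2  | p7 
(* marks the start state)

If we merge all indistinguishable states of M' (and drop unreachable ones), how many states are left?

Reachable states from the start: {p1,p2,p3,p4,p6,p7}. Unreachable: {p5} — drop them.
Initial partition by acceptance: {p1} | {p2,p3,p4,p6,p7}.
On input L, block {p2,p3,p4,p6,p7} splits into {p2,p3,p4,p7} and {p6}.
Refine {p2,p3,p4,p7} on symbol L: members go to different blocks, giving {p2,p3} and {p4,p7}.
Stable partition: {p1} | {p2,p3} | {p6} | {p4,p7} — 4 equivalence classes.

4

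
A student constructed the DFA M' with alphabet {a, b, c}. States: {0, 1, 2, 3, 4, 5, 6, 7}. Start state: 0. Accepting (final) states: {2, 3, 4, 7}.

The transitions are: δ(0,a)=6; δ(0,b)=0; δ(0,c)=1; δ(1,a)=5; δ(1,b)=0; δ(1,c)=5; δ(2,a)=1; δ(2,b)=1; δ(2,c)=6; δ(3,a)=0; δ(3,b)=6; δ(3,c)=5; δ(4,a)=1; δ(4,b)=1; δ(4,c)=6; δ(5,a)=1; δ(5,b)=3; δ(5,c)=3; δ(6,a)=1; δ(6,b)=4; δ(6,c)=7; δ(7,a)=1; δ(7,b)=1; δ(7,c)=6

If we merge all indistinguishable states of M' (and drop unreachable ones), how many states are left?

6

States {2} cannot be reached from the start state, so discard them.
Start with accepting vs non-accepting: {3,4,7} | {0,1,5,6}.
On input b, block {0,1,5,6} splits into {0,1} and {5,6}.
Refine {3,4,7} on symbol b: members go to different blocks, giving {4,7} and {3}.
On input c, block {0,1} splits into {0} and {1}.
On input b, block {5,6} splits into {5} and {6}.
Stable partition: {4,7} | {0} | {5} | {3} | {1} | {6} — 6 equivalence classes.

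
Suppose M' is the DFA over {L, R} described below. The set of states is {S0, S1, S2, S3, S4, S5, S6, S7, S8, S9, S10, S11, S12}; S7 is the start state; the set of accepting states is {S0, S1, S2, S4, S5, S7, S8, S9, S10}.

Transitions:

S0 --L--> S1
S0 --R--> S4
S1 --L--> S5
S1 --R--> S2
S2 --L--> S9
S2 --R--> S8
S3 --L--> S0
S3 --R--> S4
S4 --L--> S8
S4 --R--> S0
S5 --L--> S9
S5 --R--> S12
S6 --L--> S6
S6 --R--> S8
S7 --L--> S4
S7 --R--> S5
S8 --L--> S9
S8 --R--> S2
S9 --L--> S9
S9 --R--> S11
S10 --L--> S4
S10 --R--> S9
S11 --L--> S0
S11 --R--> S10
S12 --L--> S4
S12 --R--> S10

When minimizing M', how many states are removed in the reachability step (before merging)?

2

BFS from S7 reaches {S0, S1, S2, S4, S5, S7, S8, S9, S10, S11, S12}; the 2 state(s) S3, S6 are never visited.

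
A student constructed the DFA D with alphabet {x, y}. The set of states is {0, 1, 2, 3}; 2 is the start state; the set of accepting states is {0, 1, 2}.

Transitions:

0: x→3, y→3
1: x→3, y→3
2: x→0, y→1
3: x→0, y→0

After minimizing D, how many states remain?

3

Start with accepting vs non-accepting: {0,1,2} | {3}.
Split {0,1,2} by δ(·,x) → {0,1} and {2}.
Stable partition: {0,1} | {3} | {2} — 3 equivalence classes.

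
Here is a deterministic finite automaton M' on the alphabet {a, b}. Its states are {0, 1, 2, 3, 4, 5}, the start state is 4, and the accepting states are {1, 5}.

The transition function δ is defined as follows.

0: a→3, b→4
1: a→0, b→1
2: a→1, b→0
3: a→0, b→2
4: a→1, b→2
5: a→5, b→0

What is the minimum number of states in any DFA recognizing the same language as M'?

5

States {5} cannot be reached from the start state, so discard them.
Initial partition by acceptance: {1} | {0,2,3,4}.
Refine {0,2,3,4} on symbol a: members go to different blocks, giving {0,3} and {2,4}.
On input b, block {2,4} splits into {2} and {4}.
On input b, block {0,3} splits into {0} and {3}.
The partition is now stable with 5 blocks: {1} | {0} | {2} | {4} | {3}.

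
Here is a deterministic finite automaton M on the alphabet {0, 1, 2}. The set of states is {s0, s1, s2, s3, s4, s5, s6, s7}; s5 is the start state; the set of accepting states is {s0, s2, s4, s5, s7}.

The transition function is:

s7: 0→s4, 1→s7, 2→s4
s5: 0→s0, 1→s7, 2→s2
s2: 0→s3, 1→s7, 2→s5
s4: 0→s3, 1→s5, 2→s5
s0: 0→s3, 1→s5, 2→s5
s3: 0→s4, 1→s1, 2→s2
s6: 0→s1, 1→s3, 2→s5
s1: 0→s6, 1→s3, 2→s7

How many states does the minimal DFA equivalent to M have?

4

Every state is reachable, so we keep all 8.
P0 = {s0,s2,s4,s5,s7} | {s1,s3,s6}.
On input 0, block {s0,s2,s4,s5,s7} splits into {s0,s2,s4} and {s5,s7}.
Refine {s1,s3,s6} on symbol 0: members go to different blocks, giving {s1,s6} and {s3}.
No further refinement is possible. Final partition (4 blocks): {s0,s2,s4} | {s1,s6} | {s5,s7} | {s3}.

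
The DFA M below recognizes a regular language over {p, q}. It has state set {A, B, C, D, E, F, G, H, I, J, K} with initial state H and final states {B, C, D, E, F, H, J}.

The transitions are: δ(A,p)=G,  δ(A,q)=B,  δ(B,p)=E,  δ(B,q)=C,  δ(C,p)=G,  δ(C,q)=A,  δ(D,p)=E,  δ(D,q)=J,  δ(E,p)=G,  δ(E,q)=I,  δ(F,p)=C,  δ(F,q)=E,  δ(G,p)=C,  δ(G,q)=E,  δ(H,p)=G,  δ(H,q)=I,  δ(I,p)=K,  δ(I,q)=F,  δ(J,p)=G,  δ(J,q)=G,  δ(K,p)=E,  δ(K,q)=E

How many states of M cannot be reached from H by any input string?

BFS from H reaches {A, B, C, E, F, G, H, I, K}; the 2 state(s) D, J are never visited.

2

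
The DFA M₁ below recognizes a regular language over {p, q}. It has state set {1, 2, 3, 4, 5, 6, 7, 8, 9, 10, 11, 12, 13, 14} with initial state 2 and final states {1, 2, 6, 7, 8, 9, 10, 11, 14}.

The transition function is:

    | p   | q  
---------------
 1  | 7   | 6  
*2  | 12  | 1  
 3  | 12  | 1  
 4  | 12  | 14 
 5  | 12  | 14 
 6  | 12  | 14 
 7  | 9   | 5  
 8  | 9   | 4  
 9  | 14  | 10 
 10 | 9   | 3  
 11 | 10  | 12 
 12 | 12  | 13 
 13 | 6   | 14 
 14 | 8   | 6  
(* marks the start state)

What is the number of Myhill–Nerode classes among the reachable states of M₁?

7

States {11} cannot be reached from the start state, so discard them.
P0 = {1,2,6,7,8,9,10,14} | {3,4,5,12,13}.
Split {1,2,6,7,8,9,10,14} by δ(·,p) → {1,7,8,9,10,14} and {2,6}.
Refine {1,7,8,9,10,14} on symbol q: members go to different blocks, giving {7,8,10} and {1,14} and {9}.
Refine {3,4,5,12,13} on symbol p: members go to different blocks, giving {3,4,5,12} and {13}.
Split {3,4,5,12} by δ(·,q) → {3,4,5} and {12}.
No further refinement is possible. Final partition (7 blocks): {7,8,10} | {3,4,5} | {2,6} | {1,14} | {9} | {13} | {12}.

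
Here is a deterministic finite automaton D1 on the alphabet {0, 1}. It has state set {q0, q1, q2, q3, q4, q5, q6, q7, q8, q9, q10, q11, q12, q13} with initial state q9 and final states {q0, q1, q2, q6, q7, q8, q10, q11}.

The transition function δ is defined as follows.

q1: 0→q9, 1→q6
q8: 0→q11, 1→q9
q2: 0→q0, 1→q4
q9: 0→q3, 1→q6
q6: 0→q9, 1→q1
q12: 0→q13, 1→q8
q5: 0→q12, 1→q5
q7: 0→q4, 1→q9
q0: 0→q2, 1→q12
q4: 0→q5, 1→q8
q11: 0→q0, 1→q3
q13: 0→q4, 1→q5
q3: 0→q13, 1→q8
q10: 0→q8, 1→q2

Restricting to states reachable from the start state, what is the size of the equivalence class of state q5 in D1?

First remove the unreachable states {q7,q10}; 12 states remain.
P0 = {q0,q1,q2,q6,q8,q11} | {q3,q4,q5,q9,q12,q13}.
Refine {q0,q1,q2,q6,q8,q11} on symbol 0: members go to different blocks, giving {q0,q2,q8,q11} and {q1,q6}.
On input 1, block {q3,q4,q5,q9,q12,q13} splits into {q3,q4,q12} and {q5,q13} and {q9}.
Refine {q0,q2,q8,q11} on symbol 1: members go to different blocks, giving {q0,q2,q11} and {q8}.
Stable partition: {q0,q2,q11} | {q3,q4,q12} | {q1,q6} | {q5,q13} | {q9} | {q8} — 6 equivalence classes.
The equivalence class containing q5 is {q5,q13}, of size 2.

2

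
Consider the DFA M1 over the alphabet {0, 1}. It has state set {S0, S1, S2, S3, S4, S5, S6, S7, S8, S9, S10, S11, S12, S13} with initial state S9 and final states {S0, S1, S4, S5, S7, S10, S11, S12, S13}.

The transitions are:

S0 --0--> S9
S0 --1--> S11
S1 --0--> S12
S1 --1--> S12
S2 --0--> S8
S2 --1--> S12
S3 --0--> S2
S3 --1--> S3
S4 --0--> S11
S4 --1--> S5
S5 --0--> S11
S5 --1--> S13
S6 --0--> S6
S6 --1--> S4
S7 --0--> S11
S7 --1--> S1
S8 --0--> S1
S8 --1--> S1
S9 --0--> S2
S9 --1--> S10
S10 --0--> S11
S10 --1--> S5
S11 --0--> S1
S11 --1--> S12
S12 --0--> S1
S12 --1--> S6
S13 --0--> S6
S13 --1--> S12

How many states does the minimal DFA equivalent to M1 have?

10

States {S0,S3,S7} cannot be reached from the start state, so discard them.
Initial partition by acceptance: {S1,S4,S5,S10,S11,S12,S13} | {S2,S6,S8,S9}.
Split {S1,S4,S5,S10,S11,S12,S13} by δ(·,0) → {S1,S4,S5,S10,S11,S12} and {S13}.
Split {S1,S4,S5,S10,S11,S12} by δ(·,1) → {S1,S4,S10,S11} and {S5} and {S12}.
Refine {S1,S4,S10,S11} on symbol 0: members go to different blocks, giving {S4,S10,S11} and {S1}.
Refine {S4,S10,S11} on symbol 0: members go to different blocks, giving {S4,S10} and {S11}.
On input 0, block {S2,S6,S8,S9} splits into {S2,S6,S9} and {S8}.
Refine {S2,S6,S9} on symbol 0: members go to different blocks, giving {S6,S9} and {S2}.
Refine {S6,S9} on symbol 0: members go to different blocks, giving {S6} and {S9}.
The partition is now stable with 10 blocks: {S4,S10} | {S6} | {S13} | {S5} | {S12} | {S1} | {S11} | {S8} | {S2} | {S9}.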